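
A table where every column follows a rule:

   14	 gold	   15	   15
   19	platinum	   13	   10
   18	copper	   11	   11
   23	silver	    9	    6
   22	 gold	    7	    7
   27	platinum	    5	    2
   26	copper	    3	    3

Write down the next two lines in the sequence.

First component goes 14, 19, 18, 23, 22, 27, 26 → 31 → 30 (alternating steps +5, −1, +5, −1, …).
Metal goes gold, platinum, copper, silver, gold, platinum, copper → silver → gold (repeats gold → platinum → copper → silver).
Third component: −2 each step; 15, 13, 11, 9, 7, 5, 3 → 1 → -1.
For the fourth component, together with the first component always sums to 29: 15, 10, 11, 6, 7, 2, 3 → -2 → -1.
So the next two lines are 31  silver  1  -2 and 30  gold  -1  -1.

31  silver  1  -2; 30  gold  -1  -1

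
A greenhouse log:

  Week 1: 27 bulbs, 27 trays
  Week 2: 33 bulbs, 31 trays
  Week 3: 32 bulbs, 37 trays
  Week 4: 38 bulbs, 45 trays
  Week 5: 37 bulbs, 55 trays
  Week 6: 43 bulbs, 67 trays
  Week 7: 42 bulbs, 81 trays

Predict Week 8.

Bulbs: 27, 33, 32, 38, 37, 43, 42 → 48 (alternating steps +6, −1, +6, −1, …).
Trays: 27, 31, 37, 45, 55, 67, 81 → 97 (differences are 4, 6, 8, … (increasing by 2 each time)).
Putting it together: 48 bulbs, 97 trays.

48 bulbs, 97 trays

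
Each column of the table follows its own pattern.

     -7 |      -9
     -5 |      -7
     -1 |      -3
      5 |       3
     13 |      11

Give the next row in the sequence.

First component: differences are 2, 4, 6, … (increasing by 2 each time), so -7, -5, -1, 5, 13 → 23.
Second component: differences are 2, 4, 6, … (increasing by 2 each time); -9, -7, -3, 3, 11 → 21.
So the next row is 23  21.

23  21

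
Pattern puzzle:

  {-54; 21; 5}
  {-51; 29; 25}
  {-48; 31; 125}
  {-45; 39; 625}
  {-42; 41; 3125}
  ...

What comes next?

{-39; 49; 15625}

First slot goes -54, -51, -48, -45, -42 → -39 (+3 each step).
Second slot: 21, 29, 31, 39, 41 → 49 (alternating steps +8, +2, +8, +2, …).
Third slot: ×5 each step, so 5, 25, 125, 625, 3125 → 15625.
Combining the parts gives {-39; 49; 15625}.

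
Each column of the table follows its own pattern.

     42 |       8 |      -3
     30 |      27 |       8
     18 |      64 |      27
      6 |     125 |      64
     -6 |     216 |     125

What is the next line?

First component: −12 each step, so 42, 30, 18, 6, -6 → -18.
For the second component, perfect cubes: 2³, 3³, 4³, …: 8, 27, 64, 125, 216 → 343.
Third component goes -3, 8, 27, 64, 125 → 216 (always the previous value of the second component).
Putting it together: -18  343  216.

-18  343  216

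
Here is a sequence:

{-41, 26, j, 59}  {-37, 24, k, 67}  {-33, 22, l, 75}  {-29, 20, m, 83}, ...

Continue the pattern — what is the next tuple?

First component: +4 each step, so -41, -37, -33, -29 → -25.
Second component: 26, 24, 22, 20 → 18 (−2 each step).
Letter — letters move forward 1 place in the alphabet: j, k, l, m → n.
Fourth component: 59, 67, 75, 83 → 91 (+8 each step).
So the next tuple is {-25, 18, n, 91}.

{-25, 18, n, 91}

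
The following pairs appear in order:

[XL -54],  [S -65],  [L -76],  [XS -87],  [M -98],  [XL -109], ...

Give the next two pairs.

Size: repeats XL → S → L → XS → M; XL, S, L, XS, M, XL → S → L.
Second part: −11 each step; -54, -65, -76, -87, -98, -109 → -120 → -131.
So the next two pairs are [S -120] and [L -131].

[S -120], [L -131]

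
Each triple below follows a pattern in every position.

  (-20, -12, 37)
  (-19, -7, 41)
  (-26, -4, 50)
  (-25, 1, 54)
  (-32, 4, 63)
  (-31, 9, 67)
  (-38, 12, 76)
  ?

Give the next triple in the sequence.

(-37, 17, 80)

First entry: alternating steps +1, −7, +1, −7, …, so -20, -19, -26, -25, -32, -31, -38 → -37.
Second entry goes -12, -7, -4, 1, 4, 9, 12 → 17 (alternating steps +5, +3, +5, +3, …).
Third entry — alternating steps +4, +9, +4, +9, …: 37, 41, 50, 54, 63, 67, 76 → 80.
So the next triple is (-37, 17, 80).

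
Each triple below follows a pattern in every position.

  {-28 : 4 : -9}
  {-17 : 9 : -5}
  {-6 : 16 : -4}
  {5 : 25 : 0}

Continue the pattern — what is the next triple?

{16 : 36 : 1}

First coordinate: +11 each step; -28, -17, -6, 5 → 16.
Second coordinate: perfect squares: 2², 3², 4², …; 4, 9, 16, 25 → 36.
Third coordinate: alternating steps +4, +1, +4, +1, …, so -9, -5, -4, 0 → 1.
Combining the parts gives {16 : 36 : 1}.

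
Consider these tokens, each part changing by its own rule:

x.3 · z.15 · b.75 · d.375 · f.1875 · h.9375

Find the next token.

j.46875

Letter goes x, z, b, d, f, h → j (letters move forward 2 places in the alphabet, wrapping Z→A).
Second component: ×5 each step, so 3, 15, 75, 375, 1875, 9375 → 46875.
Putting it together: j.46875.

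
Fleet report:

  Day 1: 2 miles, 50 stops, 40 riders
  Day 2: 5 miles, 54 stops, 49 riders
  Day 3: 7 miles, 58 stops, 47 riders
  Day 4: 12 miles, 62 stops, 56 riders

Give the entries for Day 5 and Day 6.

19 miles, 66 stops, 54 riders; 31 miles, 70 stops, 63 riders

Miles — each term is the sum of the two before it: 2, 5, 7, 12 → 19 → 31.
Stops: +4 each step; 50, 54, 58, 62 → 66 → 70.
Riders goes 40, 49, 47, 56 → 54 → 63 (alternating steps +9, −2, +9, −2, …).
So the next two records are 19 miles, 66 stops, 54 riders and 31 miles, 70 stops, 63 riders.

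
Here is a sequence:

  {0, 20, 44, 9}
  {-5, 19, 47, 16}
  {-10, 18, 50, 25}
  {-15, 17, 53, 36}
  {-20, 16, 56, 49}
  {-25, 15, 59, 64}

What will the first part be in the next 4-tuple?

-30

First part: 0, -5, -10, -15, -20, -25 → -30 (−5 each step).
Second part: −1 each step, so 20, 19, 18, 17, 16, 15 → 14.
Third part: 44, 47, 50, 53, 56, 59 → 62 (+3 each step).
Fourth part — perfect squares: 3², 4², 5², …: 9, 16, 25, 36, 49, 64 → 81.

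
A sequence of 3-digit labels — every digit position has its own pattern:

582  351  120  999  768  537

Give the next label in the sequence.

First digit: 5, 3, 1, 9, 7, 5 → 3 (−2 each step, mod 10).
Second digit: −3 each step, mod 10, so 8, 5, 2, 9, 6, 3 → 0.
Third digit — −1 each step, mod 10: 2, 1, 0, 9, 8, 7 → 6.
Putting it together: 306.

306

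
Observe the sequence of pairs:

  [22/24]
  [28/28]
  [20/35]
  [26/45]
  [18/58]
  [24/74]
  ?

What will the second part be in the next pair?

Second part — differences are 4, 7, 10, … (increasing by 3 each time): 24, 28, 35, 45, 58, 74 → 93.

93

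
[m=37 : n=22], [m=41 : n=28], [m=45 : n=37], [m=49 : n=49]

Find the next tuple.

M goes 37, 41, 45, 49 → 53 (+4 each step).
N: differences are 6, 9, 12, … (increasing by 3 each time); 22, 28, 37, 49 → 64.
Putting it together: [m=53 : n=64].

[m=53 : n=64]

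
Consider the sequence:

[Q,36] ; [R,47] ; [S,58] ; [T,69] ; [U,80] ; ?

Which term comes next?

Letter: letters move forward 1 place in the alphabet; Q, R, S, T, U → V.
Second value goes 36, 47, 58, 69, 80 → 91 (+11 each step).
So the next term is [V,91].

[V,91]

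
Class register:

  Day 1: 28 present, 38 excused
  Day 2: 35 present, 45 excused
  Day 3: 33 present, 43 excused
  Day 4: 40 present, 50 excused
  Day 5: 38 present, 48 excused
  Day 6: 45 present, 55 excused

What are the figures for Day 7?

43 present, 53 excused

Present: alternating steps +7, −2, +7, −2, …, so 28, 35, 33, 40, 38, 45 → 43.
For the excused, always 10 more than the present: 38, 45, 43, 50, 48, 55 → 53.
Combining the parts gives 43 present, 53 excused.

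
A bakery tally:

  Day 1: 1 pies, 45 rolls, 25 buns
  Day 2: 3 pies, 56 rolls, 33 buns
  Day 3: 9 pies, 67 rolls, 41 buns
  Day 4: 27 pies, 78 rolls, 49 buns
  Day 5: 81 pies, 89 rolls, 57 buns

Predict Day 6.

Pies goes 1, 3, 9, 27, 81 → 243 (×3 each step).
Rolls goes 45, 56, 67, 78, 89 → 100 (+11 each step).
Buns: +8 each step, so 25, 33, 41, 49, 57 → 65.
So the next record is 243 pies, 100 rolls, 65 buns.

243 pies, 100 rolls, 65 buns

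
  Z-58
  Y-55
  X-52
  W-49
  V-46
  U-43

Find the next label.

Letter — letters move back 1 place in the alphabet: Z, Y, X, W, V, U → T.
Second component: −3 each step; 58, 55, 52, 49, 46, 43 → 40.
Putting it together: T-40.

T-40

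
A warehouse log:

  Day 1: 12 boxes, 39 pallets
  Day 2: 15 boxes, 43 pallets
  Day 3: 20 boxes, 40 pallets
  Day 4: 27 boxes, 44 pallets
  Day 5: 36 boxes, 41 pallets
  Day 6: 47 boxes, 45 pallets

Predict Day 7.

60 boxes, 42 pallets

Boxes: 12, 15, 20, 27, 36, 47 → 60 (differences are 3, 5, 7, … (increasing by 2 each time)).
Pallets goes 39, 43, 40, 44, 41, 45 → 42 (alternating steps +4, −3, +4, −3, …).
Combining the parts gives 60 boxes, 42 pallets.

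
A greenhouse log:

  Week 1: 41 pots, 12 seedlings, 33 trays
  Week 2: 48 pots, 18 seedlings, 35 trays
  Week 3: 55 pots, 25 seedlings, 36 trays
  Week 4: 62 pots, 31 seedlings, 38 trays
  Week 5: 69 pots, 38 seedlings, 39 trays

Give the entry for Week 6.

Pots: 41, 48, 55, 62, 69 → 76 (+7 each step).
Seedlings — alternating steps +6, +7, +6, +7, …: 12, 18, 25, 31, 38 → 44.
Trays: 33, 35, 36, 38, 39 → 41 (alternating steps +2, +1, +2, +1, …).
Combining the parts gives 76 pots, 44 seedlings, 41 trays.

76 pots, 44 seedlings, 41 trays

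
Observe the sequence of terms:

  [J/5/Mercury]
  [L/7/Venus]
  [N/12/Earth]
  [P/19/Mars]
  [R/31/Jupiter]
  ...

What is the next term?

Letter: J, L, N, P, R → T (letters move forward 2 places in the alphabet).
Second component: each term is the sum of the two before it; 5, 7, 12, 19, 31 → 50.
Planet: Mercury, Venus, Earth, Mars, Jupiter → Saturn (runs through the planets Mercury→Neptune).
Putting it together: [T/50/Saturn].

[T/50/Saturn]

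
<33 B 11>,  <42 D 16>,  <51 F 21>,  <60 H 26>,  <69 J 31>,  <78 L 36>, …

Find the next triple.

<87 N 41>

First coordinate: +9 each step, so 33, 42, 51, 60, 69, 78 → 87.
For the letter, letters move forward 2 places in the alphabet: B, D, F, H, J, L → N.
Third coordinate: +5 each step; 11, 16, 21, 26, 31, 36 → 41.
So the next triple is <87 N 41>.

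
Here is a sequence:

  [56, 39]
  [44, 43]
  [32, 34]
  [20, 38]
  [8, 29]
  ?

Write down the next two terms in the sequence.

First slot — −12 each step: 56, 44, 32, 20, 8 → -4 → -16.
Second slot: alternating steps +4, −9, +4, −9, …; 39, 43, 34, 38, 29 → 33 → 24.
Putting the parts together: [-4, 33] and then [-16, 24].

[-4, 33], [-16, 24]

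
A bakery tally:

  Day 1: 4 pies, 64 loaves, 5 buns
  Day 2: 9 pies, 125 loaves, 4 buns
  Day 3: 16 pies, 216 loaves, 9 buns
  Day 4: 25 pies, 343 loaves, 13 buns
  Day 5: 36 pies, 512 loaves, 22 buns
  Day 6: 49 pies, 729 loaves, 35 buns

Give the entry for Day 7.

64 pies, 1000 loaves, 57 buns

For the pies, perfect squares: 2², 3², 4², …: 4, 9, 16, 25, 36, 49 → 64.
Loaves — perfect cubes: 4³, 5³, 6³, …: 64, 125, 216, 343, 512, 729 → 1000.
For the buns, each term is the sum of the two before it: 5, 4, 9, 13, 22, 35 → 57.
Putting it together: 64 pies, 1000 loaves, 57 buns.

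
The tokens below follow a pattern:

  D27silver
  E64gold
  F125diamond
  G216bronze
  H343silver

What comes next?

Letter: letters move forward 1 place in the alphabet; D, E, F, G, H → I.
For the second component, perfect cubes: 3³, 4³, 5³, …: 27, 64, 125, 216, 343 → 512.
Rank: silver, gold, diamond, bronze, silver → gold (repeats silver → gold → diamond → bronze).
So the next token is I512gold.

I512gold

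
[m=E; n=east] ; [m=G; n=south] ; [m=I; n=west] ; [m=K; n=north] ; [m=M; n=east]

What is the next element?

[m=O; n=south]

For the m, letters move forward 2 places in the alphabet: E, G, I, K, M → O.
N — repeats east → south → west → north: east, south, west, north, east → south.
Combining the parts gives [m=O; n=south].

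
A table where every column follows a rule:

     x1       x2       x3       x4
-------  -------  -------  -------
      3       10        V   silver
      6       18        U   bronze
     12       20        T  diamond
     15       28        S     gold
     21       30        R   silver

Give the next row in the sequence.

24  38  Q  bronze

Column x1: alternating steps +3, +6, +3, +6, …; 3, 6, 12, 15, 21 → 24.
For the column x2, alternating steps +8, +2, +8, +2, …: 10, 18, 20, 28, 30 → 38.
Column x3: letters move back 1 place in the alphabet; V, U, T, S, R → Q.
Column x4: repeats silver → bronze → diamond → gold, so silver, bronze, diamond, gold, silver → bronze.
Putting it together: 24  38  Q  bronze.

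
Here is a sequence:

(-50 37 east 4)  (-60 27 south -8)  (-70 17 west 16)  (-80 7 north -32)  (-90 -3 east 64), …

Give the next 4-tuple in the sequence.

(-100 -13 south -128)

First slot goes -50, -60, -70, -80, -90 → -100 (−10 each step).
Second slot: −10 each step, so 37, 27, 17, 7, -3 → -13.
Direction: east, south, west, north, east → south (repeats east → south → west → north).
For the fourth slot, ×(-2) each step: 4, -8, 16, -32, 64 → -128.
So the next 4-tuple is (-100 -13 south -128).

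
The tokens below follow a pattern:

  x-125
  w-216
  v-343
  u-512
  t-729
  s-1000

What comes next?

Letter goes x, w, v, u, t, s → r (letters move back 1 place in the alphabet).
Second component goes 125, 216, 343, 512, 729, 1000 → 1331 (perfect cubes: 5³, 6³, 7³, …).
So the next token is r-1331.

r-1331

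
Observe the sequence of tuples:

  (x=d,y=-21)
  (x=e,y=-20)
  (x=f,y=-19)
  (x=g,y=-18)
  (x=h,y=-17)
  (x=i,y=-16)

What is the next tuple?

(x=j,y=-15)

X: letters move forward 1 place in the alphabet, so d, e, f, g, h, i → j.
Y — +1 each step: -21, -20, -19, -18, -17, -16 → -15.
Combining the parts gives (x=j,y=-15).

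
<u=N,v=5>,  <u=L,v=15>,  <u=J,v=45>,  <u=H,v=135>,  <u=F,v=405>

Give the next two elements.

U — letters move back 2 places in the alphabet: N, L, J, H, F → D → B.
For the v, ×3 each step: 5, 15, 45, 135, 405 → 1215 → 3645.
So the next two elements are <u=D,v=1215> and <u=B,v=3645>.

<u=D,v=1215>, <u=B,v=3645>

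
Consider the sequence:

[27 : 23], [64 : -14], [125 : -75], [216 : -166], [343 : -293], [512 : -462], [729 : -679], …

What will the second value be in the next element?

First value goes 27, 64, 125, 216, 343, 512, 729 → 1000 (perfect cubes: 3³, 4³, 5³, …).
Second value — together with the first value always sums to 50: 23, -14, -75, -166, -293, -462, -679 → -950.

-950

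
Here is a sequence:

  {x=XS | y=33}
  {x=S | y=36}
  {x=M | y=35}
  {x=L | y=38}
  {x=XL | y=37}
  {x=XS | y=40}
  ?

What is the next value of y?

Y: alternating steps +3, −1, +3, −1, …, so 33, 36, 35, 38, 37, 40 → 39.

39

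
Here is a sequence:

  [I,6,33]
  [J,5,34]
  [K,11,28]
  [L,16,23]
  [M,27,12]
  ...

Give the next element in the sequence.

For the letter, letters move forward 1 place in the alphabet: I, J, K, L, M → N.
Second part — each term is the sum of the two before it: 6, 5, 11, 16, 27 → 43.
Third part goes 33, 34, 28, 23, 12 → -4 (together with the second part always sums to 39).
Combining the parts gives [N,43,-4].

[N,43,-4]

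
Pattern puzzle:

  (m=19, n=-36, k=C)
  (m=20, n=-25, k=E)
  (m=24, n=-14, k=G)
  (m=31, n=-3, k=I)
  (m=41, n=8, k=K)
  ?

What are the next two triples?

M — differences are 1, 4, 7, … (increasing by 3 each time): 19, 20, 24, 31, 41 → 54 → 70.
N goes -36, -25, -14, -3, 8 → 19 → 30 (+11 each step).
K — letters move forward 2 places in the alphabet: C, E, G, I, K → M → O.
Putting the parts together: (m=54, n=19, k=M) and then (m=70, n=30, k=O).

(m=54, n=19, k=M), (m=70, n=30, k=O)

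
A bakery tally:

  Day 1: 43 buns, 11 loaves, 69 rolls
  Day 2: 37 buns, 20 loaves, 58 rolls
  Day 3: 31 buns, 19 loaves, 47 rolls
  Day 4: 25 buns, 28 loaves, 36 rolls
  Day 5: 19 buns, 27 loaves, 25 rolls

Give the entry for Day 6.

For the buns, −6 each step: 43, 37, 31, 25, 19 → 13.
Loaves: alternating steps +9, −1, +9, −1, …; 11, 20, 19, 28, 27 → 36.
Rolls: −11 each step, so 69, 58, 47, 36, 25 → 14.
Combining the parts gives 13 buns, 36 loaves, 14 rolls.

13 buns, 36 loaves, 14 rolls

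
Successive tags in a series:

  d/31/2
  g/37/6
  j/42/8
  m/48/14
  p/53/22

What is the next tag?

s/59/36

Letter goes d, g, j, m, p → s (letters move forward 3 places in the alphabet).
Second component: alternating steps +6, +5, +6, +5, …, so 31, 37, 42, 48, 53 → 59.
Third component — each term is the sum of the two before it: 2, 6, 8, 14, 22 → 36.
Combining the parts gives s/59/36.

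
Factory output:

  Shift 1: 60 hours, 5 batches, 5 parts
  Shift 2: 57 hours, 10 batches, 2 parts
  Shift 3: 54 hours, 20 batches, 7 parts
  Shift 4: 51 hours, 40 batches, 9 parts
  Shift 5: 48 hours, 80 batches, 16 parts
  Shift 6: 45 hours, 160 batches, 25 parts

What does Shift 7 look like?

42 hours, 320 batches, 41 parts

Hours: −3 each step, so 60, 57, 54, 51, 48, 45 → 42.
Batches: ×2 each step; 5, 10, 20, 40, 80, 160 → 320.
Parts: each term is the sum of the two before it; 5, 2, 7, 9, 16, 25 → 41.
Combining the parts gives 42 hours, 320 batches, 41 parts.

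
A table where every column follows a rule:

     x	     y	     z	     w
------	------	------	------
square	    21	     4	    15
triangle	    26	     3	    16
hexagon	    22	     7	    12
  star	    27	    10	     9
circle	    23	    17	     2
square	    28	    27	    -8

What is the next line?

Column x goes square, triangle, hexagon, star, circle, square → triangle (repeats square → triangle → hexagon → star → circle).
Column y: 21, 26, 22, 27, 23, 28 → 24 (alternating steps +5, −4, +5, −4, …).
Column z: 4, 3, 7, 10, 17, 27 → 44 (each term is the sum of the two before it).
Column w — together with the column z always sums to 19: 15, 16, 12, 9, 2, -8 → -25.
So the next line is triangle  24  44  -25.

triangle  24  44  -25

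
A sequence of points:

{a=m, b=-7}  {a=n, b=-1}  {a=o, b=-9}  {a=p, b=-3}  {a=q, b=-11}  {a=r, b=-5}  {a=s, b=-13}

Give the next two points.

A — letters move forward 1 place in the alphabet: m, n, o, p, q, r, s → t → u.
B: alternating steps +6, −8, +6, −8, …; -7, -1, -9, -3, -11, -5, -13 → -7 → -15.
Putting the parts together: {a=t, b=-7} and then {a=u, b=-15}.

{a=t, b=-7}, {a=u, b=-15}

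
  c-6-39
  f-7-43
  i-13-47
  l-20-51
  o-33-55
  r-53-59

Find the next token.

For the letter, letters move forward 3 places in the alphabet: c, f, i, l, o, r → u.
Second component — each term is the sum of the two before it: 6, 7, 13, 20, 33, 53 → 86.
Third component: 39, 43, 47, 51, 55, 59 → 63 (+4 each step).
Putting it together: u-86-63.

u-86-63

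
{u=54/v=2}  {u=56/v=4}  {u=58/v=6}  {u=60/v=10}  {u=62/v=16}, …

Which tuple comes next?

{u=64/v=26}

U goes 54, 56, 58, 60, 62 → 64 (+2 each step).
V: each term is the sum of the two before it; 2, 4, 6, 10, 16 → 26.
So the next tuple is {u=64/v=26}.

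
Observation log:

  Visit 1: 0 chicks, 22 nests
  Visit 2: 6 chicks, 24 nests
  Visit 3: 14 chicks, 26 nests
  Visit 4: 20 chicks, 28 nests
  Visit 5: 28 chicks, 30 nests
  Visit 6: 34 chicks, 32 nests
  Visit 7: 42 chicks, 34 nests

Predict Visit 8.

Chicks: alternating steps +6, +8, +6, +8, …; 0, 6, 14, 20, 28, 34, 42 → 48.
Nests goes 22, 24, 26, 28, 30, 32, 34 → 36 (+2 each step).
Putting it together: 48 chicks, 36 nests.

48 chicks, 36 nests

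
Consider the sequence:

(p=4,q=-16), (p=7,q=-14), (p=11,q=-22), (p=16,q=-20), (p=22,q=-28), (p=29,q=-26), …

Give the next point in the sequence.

(p=37,q=-34)

P — differences are 3, 4, 5, … (increasing by 1 each time): 4, 7, 11, 16, 22, 29 → 37.
Q: alternating steps +2, −8, +2, −8, …, so -16, -14, -22, -20, -28, -26 → -34.
Putting it together: (p=37,q=-34).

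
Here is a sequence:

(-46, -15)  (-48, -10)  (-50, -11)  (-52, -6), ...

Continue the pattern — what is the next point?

(-54, -7)

For the first coordinate, −2 each step: -46, -48, -50, -52 → -54.
Second coordinate goes -15, -10, -11, -6 → -7 (alternating steps +5, −1, +5, −1, …).
Combining the parts gives (-54, -7).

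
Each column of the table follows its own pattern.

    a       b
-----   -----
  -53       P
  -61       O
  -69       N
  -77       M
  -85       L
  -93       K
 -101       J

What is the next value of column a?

Column a: −8 each step; -53, -61, -69, -77, -85, -93, -101 → -109.

-109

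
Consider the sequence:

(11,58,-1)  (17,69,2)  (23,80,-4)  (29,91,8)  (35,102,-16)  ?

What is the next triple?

First coordinate: +6 each step; 11, 17, 23, 29, 35 → 41.
Second coordinate: +11 each step; 58, 69, 80, 91, 102 → 113.
Third coordinate: ×(-2) each step; -1, 2, -4, 8, -16 → 32.
Putting it together: (41,113,32).

(41,113,32)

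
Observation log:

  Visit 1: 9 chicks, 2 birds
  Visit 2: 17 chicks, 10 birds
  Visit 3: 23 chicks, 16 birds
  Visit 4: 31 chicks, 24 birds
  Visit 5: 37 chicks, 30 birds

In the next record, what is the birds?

38

For the chicks, alternating steps +8, +6, +8, +6, …: 9, 17, 23, 31, 37 → 45.
Birds: always 7 less than the chicks; 2, 10, 16, 24, 30 → 38.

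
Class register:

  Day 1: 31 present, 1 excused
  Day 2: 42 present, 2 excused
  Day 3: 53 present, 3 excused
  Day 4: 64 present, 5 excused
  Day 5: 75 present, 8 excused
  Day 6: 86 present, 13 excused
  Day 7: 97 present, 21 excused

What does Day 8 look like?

108 present, 34 excused

Present: 31, 42, 53, 64, 75, 86, 97 → 108 (+11 each step).
Excused — each term is the sum of the two before it: 1, 2, 3, 5, 8, 13, 21 → 34.
Combining the parts gives 108 present, 34 excused.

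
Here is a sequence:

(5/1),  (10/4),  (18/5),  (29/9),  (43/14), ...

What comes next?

(60/23)

First part goes 5, 10, 18, 29, 43 → 60 (differences are 5, 8, 11, … (increasing by 3 each time)).
For the second part, each term is the sum of the two before it: 1, 4, 5, 9, 14 → 23.
So the next pair is (60/23).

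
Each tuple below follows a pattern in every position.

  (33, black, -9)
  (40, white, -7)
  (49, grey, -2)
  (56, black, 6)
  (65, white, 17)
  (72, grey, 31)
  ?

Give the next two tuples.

First component — alternating steps +7, +9, +7, +9, …: 33, 40, 49, 56, 65, 72 → 81 → 88.
Shade — repeats black → white → grey: black, white, grey, black, white, grey → black → white.
Third component: differences are 2, 5, 8, … (increasing by 3 each time), so -9, -7, -2, 6, 17, 31 → 48 → 68.
Putting the parts together: (81, black, 48) and then (88, white, 68).

(81, black, 48), (88, white, 68)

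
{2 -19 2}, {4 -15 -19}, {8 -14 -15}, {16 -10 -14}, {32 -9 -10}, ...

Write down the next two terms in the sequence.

First component goes 2, 4, 8, 16, 32 → 64 → 128 (×2 each step).
Second component: alternating steps +4, +1, +4, +1, …, so -19, -15, -14, -10, -9 → -5 → -4.
Third component goes 2, -19, -15, -14, -10 → -9 → -5 (always the previous value of the second component).
So the next two terms are {64 -5 -9} and {128 -4 -5}.

{64 -5 -9}, {128 -4 -5}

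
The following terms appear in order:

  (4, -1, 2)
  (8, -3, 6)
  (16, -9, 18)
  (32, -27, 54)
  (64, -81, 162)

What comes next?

(128, -243, 486)

First component goes 4, 8, 16, 32, 64 → 128 (×2 each step).
Second component: -1, -3, -9, -27, -81 → -243 (×3 each step).
For the third component, ×3 each step: 2, 6, 18, 54, 162 → 486.
Combining the parts gives (128, -243, 486).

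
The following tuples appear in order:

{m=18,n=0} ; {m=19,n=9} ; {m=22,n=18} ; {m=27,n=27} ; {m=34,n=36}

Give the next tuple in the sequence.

M: 18, 19, 22, 27, 34 → 43 (differences are 1, 3, 5, … (increasing by 2 each time)).
N — +9 each step: 0, 9, 18, 27, 36 → 45.
So the next tuple is {m=43,n=45}.

{m=43,n=45}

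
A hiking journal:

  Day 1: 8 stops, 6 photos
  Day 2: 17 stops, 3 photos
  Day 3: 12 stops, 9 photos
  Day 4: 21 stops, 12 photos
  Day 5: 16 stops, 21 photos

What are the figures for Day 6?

Stops: alternating steps +9, −5, +9, −5, …, so 8, 17, 12, 21, 16 → 25.
Photos: each term is the sum of the two before it, so 6, 3, 9, 12, 21 → 33.
So the next row is 25 stops, 33 photos.

25 stops, 33 photos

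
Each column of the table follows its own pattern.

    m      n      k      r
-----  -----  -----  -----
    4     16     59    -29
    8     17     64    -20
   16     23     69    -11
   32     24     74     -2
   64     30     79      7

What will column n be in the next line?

Column m — ×2 each step: 4, 8, 16, 32, 64 → 128.
Column n goes 16, 17, 23, 24, 30 → 31 (alternating steps +1, +6, +1, +6, …).
Column k: +5 each step, so 59, 64, 69, 74, 79 → 84.
Column r: -29, -20, -11, -2, 7 → 16 (+9 each step).

31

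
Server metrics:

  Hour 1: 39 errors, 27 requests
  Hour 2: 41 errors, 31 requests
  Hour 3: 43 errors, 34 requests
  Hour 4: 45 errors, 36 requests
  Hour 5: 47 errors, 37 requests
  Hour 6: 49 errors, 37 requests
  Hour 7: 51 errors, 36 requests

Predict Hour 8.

53 errors, 34 requests

Errors: +2 each step, so 39, 41, 43, 45, 47, 49, 51 → 53.
Requests: differences are 4, 3, 2, … (decreasing by 1 each time); 27, 31, 34, 36, 37, 37, 36 → 34.
Combining the parts gives 53 errors, 34 requests.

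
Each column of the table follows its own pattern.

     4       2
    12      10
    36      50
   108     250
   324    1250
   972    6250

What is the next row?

2916  31250

First component: ×3 each step, so 4, 12, 36, 108, 324, 972 → 2916.
For the second component, ×5 each step: 2, 10, 50, 250, 1250, 6250 → 31250.
Combining the parts gives 2916  31250.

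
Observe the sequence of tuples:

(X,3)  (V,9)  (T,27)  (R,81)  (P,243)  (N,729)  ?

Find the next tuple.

Letter — letters move back 2 places in the alphabet: X, V, T, R, P, N → L.
Second value — ×3 each step: 3, 9, 27, 81, 243, 729 → 2187.
Combining the parts gives (L,2187).

(L,2187)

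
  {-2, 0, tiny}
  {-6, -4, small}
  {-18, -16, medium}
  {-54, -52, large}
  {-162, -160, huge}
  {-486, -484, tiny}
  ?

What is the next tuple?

{-1458, -1456, small}

First component goes -2, -6, -18, -54, -162, -486 → -1458 (×3 each step).
For the second component, always 2 more than the first component: 0, -4, -16, -52, -160, -484 → -1456.
Size: repeats tiny → small → medium → large → huge, so tiny, small, medium, large, huge, tiny → small.
So the next tuple is {-1458, -1456, small}.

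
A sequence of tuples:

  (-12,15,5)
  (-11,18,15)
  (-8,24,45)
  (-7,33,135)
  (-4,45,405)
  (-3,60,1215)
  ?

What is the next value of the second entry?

78

First entry — alternating steps +1, +3, +1, +3, …: -12, -11, -8, -7, -4, -3 → 0.
For the second entry, differences are 3, 6, 9, … (increasing by 3 each time): 15, 18, 24, 33, 45, 60 → 78.
Third entry goes 5, 15, 45, 135, 405, 1215 → 3645 (×3 each step).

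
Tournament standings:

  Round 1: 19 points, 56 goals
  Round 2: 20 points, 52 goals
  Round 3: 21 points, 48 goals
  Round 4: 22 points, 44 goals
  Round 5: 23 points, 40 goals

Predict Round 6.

24 points, 36 goals

For the points, +1 each step: 19, 20, 21, 22, 23 → 24.
For the goals, −4 each step: 56, 52, 48, 44, 40 → 36.
So the next record is 24 points, 36 goals.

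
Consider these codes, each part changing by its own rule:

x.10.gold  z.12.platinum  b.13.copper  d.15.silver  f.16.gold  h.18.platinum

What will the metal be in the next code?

copper

Metal goes gold, platinum, copper, silver, gold, platinum → copper (repeats gold → platinum → copper → silver).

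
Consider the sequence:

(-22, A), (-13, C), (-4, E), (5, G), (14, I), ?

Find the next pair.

(23, K)

First slot goes -22, -13, -4, 5, 14 → 23 (+9 each step).
Letter goes A, C, E, G, I → K (letters move forward 2 places in the alphabet).
Putting it together: (23, K).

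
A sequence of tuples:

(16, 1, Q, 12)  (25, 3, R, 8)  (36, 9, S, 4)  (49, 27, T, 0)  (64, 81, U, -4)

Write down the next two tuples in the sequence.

(81, 243, V, -8), (100, 729, W, -12)

First slot — perfect squares: 4², 5², 6², …: 16, 25, 36, 49, 64 → 81 → 100.
Second slot: ×3 each step, so 1, 3, 9, 27, 81 → 243 → 729.
Letter: letters move forward 1 place in the alphabet, so Q, R, S, T, U → V → W.
Fourth slot: 12, 8, 4, 0, -4 → -8 → -12 (−4 each step).
Putting the parts together: (81, 243, V, -8) and then (100, 729, W, -12).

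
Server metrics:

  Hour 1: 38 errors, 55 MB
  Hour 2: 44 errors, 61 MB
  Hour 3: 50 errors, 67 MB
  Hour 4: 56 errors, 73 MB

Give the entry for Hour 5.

Errors — +6 each step: 38, 44, 50, 56 → 62.
For the MB, +6 each step: 55, 61, 67, 73 → 79.
So the next row is 62 errors, 79 MB.

62 errors, 79 MB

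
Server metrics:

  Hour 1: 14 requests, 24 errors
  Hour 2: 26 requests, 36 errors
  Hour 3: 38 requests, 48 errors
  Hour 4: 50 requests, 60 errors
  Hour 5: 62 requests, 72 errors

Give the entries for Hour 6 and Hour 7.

74 requests, 84 errors; 86 requests, 96 errors

For the requests, +12 each step: 14, 26, 38, 50, 62 → 74 → 86.
Errors: always 10 more than the requests; 24, 36, 48, 60, 72 → 84 → 96.
So the next two lines are 74 requests, 84 errors and 86 requests, 96 errors.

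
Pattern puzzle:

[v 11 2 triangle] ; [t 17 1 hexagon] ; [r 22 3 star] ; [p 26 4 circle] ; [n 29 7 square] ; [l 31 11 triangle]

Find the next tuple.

[j 32 18 hexagon]

Letter: letters move back 2 places in the alphabet; v, t, r, p, n, l → j.
Second part: 11, 17, 22, 26, 29, 31 → 32 (differences are 6, 5, 4, … (decreasing by 1 each time)).
Third part: each term is the sum of the two before it; 2, 1, 3, 4, 7, 11 → 18.
Shape goes triangle, hexagon, star, circle, square, triangle → hexagon (repeats triangle → hexagon → star → circle → square).
Combining the parts gives [j 32 18 hexagon].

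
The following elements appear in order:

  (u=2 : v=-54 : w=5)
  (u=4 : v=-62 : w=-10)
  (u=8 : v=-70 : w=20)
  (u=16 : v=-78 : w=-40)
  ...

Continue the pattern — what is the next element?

For the u, ×2 each step: 2, 4, 8, 16 → 32.
V: -54, -62, -70, -78 → -86 (−8 each step).
W: ×(-2) each step, so 5, -10, 20, -40 → 80.
So the next element is (u=32 : v=-86 : w=80).

(u=32 : v=-86 : w=80)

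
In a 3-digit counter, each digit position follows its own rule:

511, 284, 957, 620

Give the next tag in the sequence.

393

For the first digit, −3 each step, mod 10: 5, 2, 9, 6 → 3.
For the second digit, −3 each step, mod 10: 1, 8, 5, 2 → 9.
Third digit: 1, 4, 7, 0 → 3 (+3 each step, mod 10).
Putting it together: 393.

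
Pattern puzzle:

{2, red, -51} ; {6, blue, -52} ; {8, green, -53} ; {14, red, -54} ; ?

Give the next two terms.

{22, blue, -55}, {36, green, -56}

First coordinate: each term is the sum of the two before it, so 2, 6, 8, 14 → 22 → 36.
Colour: repeats red → blue → green; red, blue, green, red → blue → green.
Third coordinate: −1 each step; -51, -52, -53, -54 → -55 → -56.
So the next two terms are {22, blue, -55} and {36, green, -56}.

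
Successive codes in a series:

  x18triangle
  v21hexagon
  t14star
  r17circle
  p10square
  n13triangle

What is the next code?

l6hexagon

Letter: x, v, t, r, p, n → l (letters move back 2 places in the alphabet).
Second component: alternating steps +3, −7, +3, −7, …; 18, 21, 14, 17, 10, 13 → 6.
Shape: triangle, hexagon, star, circle, square, triangle → hexagon (repeats triangle → hexagon → star → circle → square).
Combining the parts gives l6hexagon.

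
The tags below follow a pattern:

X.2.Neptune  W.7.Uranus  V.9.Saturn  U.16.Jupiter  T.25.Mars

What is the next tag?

S.41.Earth

Letter: X, W, V, U, T → S (letters move back 1 place in the alphabet).
Second component: each term is the sum of the two before it; 2, 7, 9, 16, 25 → 41.
Planet: Neptune, Uranus, Saturn, Jupiter, Mars → Earth (runs backward through the planets Mercury→Neptune).
Putting it together: S.41.Earth.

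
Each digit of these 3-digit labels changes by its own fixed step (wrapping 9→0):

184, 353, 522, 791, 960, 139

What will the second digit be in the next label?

0

For the first digit, +2 each step, mod 10: 1, 3, 5, 7, 9, 1 → 3.
Second digit: −3 each step, mod 10, so 8, 5, 2, 9, 6, 3 → 0.
Third digit: −1 each step, mod 10; 4, 3, 2, 1, 0, 9 → 8.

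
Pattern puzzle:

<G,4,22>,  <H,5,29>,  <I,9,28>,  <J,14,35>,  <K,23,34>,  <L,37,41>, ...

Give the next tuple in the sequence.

<M,60,40>

Letter: letters move forward 1 place in the alphabet, so G, H, I, J, K, L → M.
Second coordinate — each term is the sum of the two before it: 4, 5, 9, 14, 23, 37 → 60.
Third coordinate — alternating steps +7, −1, +7, −1, …: 22, 29, 28, 35, 34, 41 → 40.
So the next tuple is <M,60,40>.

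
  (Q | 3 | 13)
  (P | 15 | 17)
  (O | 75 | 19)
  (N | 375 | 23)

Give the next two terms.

(M | 1875 | 25), (L | 9375 | 29)

Letter: letters move back 1 place in the alphabet; Q, P, O, N → M → L.
Second value goes 3, 15, 75, 375 → 1875 → 9375 (×5 each step).
Third value: alternating steps +4, +2, +4, +2, …, so 13, 17, 19, 23 → 25 → 29.
So the next two terms are (M | 1875 | 25) and (L | 9375 | 29).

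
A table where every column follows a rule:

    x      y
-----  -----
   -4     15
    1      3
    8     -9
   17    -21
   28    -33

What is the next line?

Column x: differences are 5, 7, 9, … (increasing by 2 each time); -4, 1, 8, 17, 28 → 41.
For the column y, −12 each step: 15, 3, -9, -21, -33 → -45.
Putting it together: 41  -45.

41  -45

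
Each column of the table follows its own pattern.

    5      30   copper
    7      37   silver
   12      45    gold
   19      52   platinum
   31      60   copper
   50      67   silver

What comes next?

First component: 5, 7, 12, 19, 31, 50 → 81 (each term is the sum of the two before it).
For the second component, alternating steps +7, +8, +7, +8, …: 30, 37, 45, 52, 60, 67 → 75.
Metal: repeats copper → silver → gold → platinum, so copper, silver, gold, platinum, copper, silver → gold.
Combining the parts gives 81  75  gold.

81  75  gold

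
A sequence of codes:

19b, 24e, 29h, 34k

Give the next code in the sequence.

First component — +5 each step: 19, 24, 29, 34 → 39.
For the letter, letters move forward 3 places in the alphabet: b, e, h, k → n.
Putting it together: 39n.

39n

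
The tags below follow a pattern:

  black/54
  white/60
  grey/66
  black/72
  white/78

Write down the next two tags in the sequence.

Shade goes black, white, grey, black, white → grey → black (repeats black → white → grey).
Second component: +6 each step, so 54, 60, 66, 72, 78 → 84 → 90.
Putting the parts together: grey/84 and then black/90.

grey/84 then black/90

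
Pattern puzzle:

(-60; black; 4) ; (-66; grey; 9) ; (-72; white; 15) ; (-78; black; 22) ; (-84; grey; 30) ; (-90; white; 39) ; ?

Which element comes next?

First part: −6 each step, so -60, -66, -72, -78, -84, -90 → -96.
Shade: black, grey, white, black, grey, white → black (repeats black → grey → white).
Third part: differences are 5, 6, 7, … (increasing by 1 each time), so 4, 9, 15, 22, 30, 39 → 49.
Combining the parts gives (-96; black; 49).

(-96; black; 49)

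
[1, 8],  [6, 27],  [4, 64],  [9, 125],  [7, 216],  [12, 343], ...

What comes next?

[10, 512]

For the first value, alternating steps +5, −2, +5, −2, …: 1, 6, 4, 9, 7, 12 → 10.
Second value: 8, 27, 64, 125, 216, 343 → 512 (perfect cubes: 2³, 3³, 4³, …).
So the next point is [10, 512].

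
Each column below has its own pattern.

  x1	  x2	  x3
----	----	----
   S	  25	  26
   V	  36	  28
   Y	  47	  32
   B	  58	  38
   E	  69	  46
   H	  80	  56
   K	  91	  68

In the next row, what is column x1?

N

Column x1 — letters move forward 3 places in the alphabet, wrapping Z→A: S, V, Y, B, E, H, K → N.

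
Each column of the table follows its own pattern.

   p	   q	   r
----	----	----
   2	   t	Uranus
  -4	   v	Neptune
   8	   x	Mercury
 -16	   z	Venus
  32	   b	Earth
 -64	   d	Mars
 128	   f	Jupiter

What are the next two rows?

-256  h  Saturn; 512  j  Uranus

For the column p, ×(-2) each step: 2, -4, 8, -16, 32, -64, 128 → -256 → 512.
Column q: letters move forward 2 places in the alphabet, wrapping Z→A; t, v, x, z, b, d, f → h → j.
Column r: runs through the planets Mercury→Neptune; Uranus, Neptune, Mercury, Venus, Earth, Mars, Jupiter → Saturn → Uranus.
So the next two rows are -256  h  Saturn and 512  j  Uranus.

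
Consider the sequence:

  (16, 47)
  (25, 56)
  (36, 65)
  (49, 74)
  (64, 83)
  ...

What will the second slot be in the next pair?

92

Second slot — +9 each step: 47, 56, 65, 74, 83 → 92.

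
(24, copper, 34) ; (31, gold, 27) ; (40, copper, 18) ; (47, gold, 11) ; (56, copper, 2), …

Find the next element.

(63, gold, -5)

First coordinate goes 24, 31, 40, 47, 56 → 63 (alternating steps +7, +9, +7, +9, …).
For the metal, alternates copper ↔ gold: copper, gold, copper, gold, copper → gold.
Third coordinate: 34, 27, 18, 11, 2 → -5 (together with the first coordinate always sums to 58).
So the next element is (63, gold, -5).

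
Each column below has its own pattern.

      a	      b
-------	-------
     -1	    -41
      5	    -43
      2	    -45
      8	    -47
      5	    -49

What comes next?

Column a — alternating steps +6, −3, +6, −3, …: -1, 5, 2, 8, 5 → 11.
Column b: −2 each step, so -41, -43, -45, -47, -49 → -51.
Combining the parts gives 11  -51.

11  -51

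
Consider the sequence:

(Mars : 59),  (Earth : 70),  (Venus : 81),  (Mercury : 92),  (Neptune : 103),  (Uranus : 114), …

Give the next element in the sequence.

(Saturn : 125)

For the planet, runs backward through the planets Mercury→Neptune: Mars, Earth, Venus, Mercury, Neptune, Uranus → Saturn.
For the second coordinate, +11 each step: 59, 70, 81, 92, 103, 114 → 125.
Combining the parts gives (Saturn : 125).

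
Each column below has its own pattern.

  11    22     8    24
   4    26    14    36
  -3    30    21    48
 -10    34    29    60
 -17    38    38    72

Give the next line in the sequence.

First component: −7 each step; 11, 4, -3, -10, -17 → -24.
Second component: +4 each step, so 22, 26, 30, 34, 38 → 42.
Third component — differences are 6, 7, 8, … (increasing by 1 each time): 8, 14, 21, 29, 38 → 48.
Fourth component goes 24, 36, 48, 60, 72 → 84 (+12 each step).
Putting it together: -24  42  48  84.

-24  42  48  84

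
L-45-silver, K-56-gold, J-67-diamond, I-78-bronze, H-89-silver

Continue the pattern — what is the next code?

G-100-gold

For the letter, letters move back 1 place in the alphabet: L, K, J, I, H → G.
Second component goes 45, 56, 67, 78, 89 → 100 (+11 each step).
Rank: silver, gold, diamond, bronze, silver → gold (repeats silver → gold → diamond → bronze).
Combining the parts gives G-100-gold.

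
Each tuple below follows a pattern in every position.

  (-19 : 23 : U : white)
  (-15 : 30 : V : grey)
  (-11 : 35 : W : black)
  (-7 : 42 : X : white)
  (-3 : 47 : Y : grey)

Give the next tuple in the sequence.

First value: +4 each step; -19, -15, -11, -7, -3 → 1.
Second value goes 23, 30, 35, 42, 47 → 54 (alternating steps +7, +5, +7, +5, …).
For the letter, letters move forward 1 place in the alphabet: U, V, W, X, Y → Z.
For the shade, repeats white → grey → black: white, grey, black, white, grey → black.
Putting it together: (1 : 54 : Z : black).

(1 : 54 : Z : black)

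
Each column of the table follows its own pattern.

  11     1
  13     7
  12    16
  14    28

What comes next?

13  43

First component goes 11, 13, 12, 14 → 13 (alternating steps +2, −1, +2, −1, …).
Second component — differences are 6, 9, 12, … (increasing by 3 each time): 1, 7, 16, 28 → 43.
Combining the parts gives 13  43.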